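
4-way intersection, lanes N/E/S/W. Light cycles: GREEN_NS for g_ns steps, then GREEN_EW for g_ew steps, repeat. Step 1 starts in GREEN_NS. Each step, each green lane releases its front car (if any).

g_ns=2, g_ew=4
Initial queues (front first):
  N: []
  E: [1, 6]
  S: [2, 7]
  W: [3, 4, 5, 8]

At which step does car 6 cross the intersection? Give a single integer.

Step 1 [NS]: N:empty,E:wait,S:car2-GO,W:wait | queues: N=0 E=2 S=1 W=4
Step 2 [NS]: N:empty,E:wait,S:car7-GO,W:wait | queues: N=0 E=2 S=0 W=4
Step 3 [EW]: N:wait,E:car1-GO,S:wait,W:car3-GO | queues: N=0 E=1 S=0 W=3
Step 4 [EW]: N:wait,E:car6-GO,S:wait,W:car4-GO | queues: N=0 E=0 S=0 W=2
Step 5 [EW]: N:wait,E:empty,S:wait,W:car5-GO | queues: N=0 E=0 S=0 W=1
Step 6 [EW]: N:wait,E:empty,S:wait,W:car8-GO | queues: N=0 E=0 S=0 W=0
Car 6 crosses at step 4

4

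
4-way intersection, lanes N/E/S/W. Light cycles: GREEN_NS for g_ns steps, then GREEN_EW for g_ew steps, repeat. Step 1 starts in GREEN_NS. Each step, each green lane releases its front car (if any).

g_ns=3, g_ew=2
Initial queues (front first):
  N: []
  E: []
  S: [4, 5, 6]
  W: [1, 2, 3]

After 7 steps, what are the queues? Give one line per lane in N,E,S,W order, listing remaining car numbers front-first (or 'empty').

Step 1 [NS]: N:empty,E:wait,S:car4-GO,W:wait | queues: N=0 E=0 S=2 W=3
Step 2 [NS]: N:empty,E:wait,S:car5-GO,W:wait | queues: N=0 E=0 S=1 W=3
Step 3 [NS]: N:empty,E:wait,S:car6-GO,W:wait | queues: N=0 E=0 S=0 W=3
Step 4 [EW]: N:wait,E:empty,S:wait,W:car1-GO | queues: N=0 E=0 S=0 W=2
Step 5 [EW]: N:wait,E:empty,S:wait,W:car2-GO | queues: N=0 E=0 S=0 W=1
Step 6 [NS]: N:empty,E:wait,S:empty,W:wait | queues: N=0 E=0 S=0 W=1
Step 7 [NS]: N:empty,E:wait,S:empty,W:wait | queues: N=0 E=0 S=0 W=1

N: empty
E: empty
S: empty
W: 3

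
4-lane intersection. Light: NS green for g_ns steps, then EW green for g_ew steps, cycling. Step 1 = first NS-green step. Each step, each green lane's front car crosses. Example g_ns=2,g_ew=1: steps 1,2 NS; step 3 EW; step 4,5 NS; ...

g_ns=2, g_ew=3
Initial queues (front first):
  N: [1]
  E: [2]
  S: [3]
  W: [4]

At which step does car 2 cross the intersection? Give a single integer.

Step 1 [NS]: N:car1-GO,E:wait,S:car3-GO,W:wait | queues: N=0 E=1 S=0 W=1
Step 2 [NS]: N:empty,E:wait,S:empty,W:wait | queues: N=0 E=1 S=0 W=1
Step 3 [EW]: N:wait,E:car2-GO,S:wait,W:car4-GO | queues: N=0 E=0 S=0 W=0
Car 2 crosses at step 3

3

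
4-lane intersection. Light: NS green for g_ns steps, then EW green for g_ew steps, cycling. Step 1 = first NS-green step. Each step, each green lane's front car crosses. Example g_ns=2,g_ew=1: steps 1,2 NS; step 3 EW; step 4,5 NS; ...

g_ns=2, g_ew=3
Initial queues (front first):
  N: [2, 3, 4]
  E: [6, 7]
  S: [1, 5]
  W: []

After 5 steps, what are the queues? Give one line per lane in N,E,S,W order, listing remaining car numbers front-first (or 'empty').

Step 1 [NS]: N:car2-GO,E:wait,S:car1-GO,W:wait | queues: N=2 E=2 S=1 W=0
Step 2 [NS]: N:car3-GO,E:wait,S:car5-GO,W:wait | queues: N=1 E=2 S=0 W=0
Step 3 [EW]: N:wait,E:car6-GO,S:wait,W:empty | queues: N=1 E=1 S=0 W=0
Step 4 [EW]: N:wait,E:car7-GO,S:wait,W:empty | queues: N=1 E=0 S=0 W=0
Step 5 [EW]: N:wait,E:empty,S:wait,W:empty | queues: N=1 E=0 S=0 W=0

N: 4
E: empty
S: empty
W: empty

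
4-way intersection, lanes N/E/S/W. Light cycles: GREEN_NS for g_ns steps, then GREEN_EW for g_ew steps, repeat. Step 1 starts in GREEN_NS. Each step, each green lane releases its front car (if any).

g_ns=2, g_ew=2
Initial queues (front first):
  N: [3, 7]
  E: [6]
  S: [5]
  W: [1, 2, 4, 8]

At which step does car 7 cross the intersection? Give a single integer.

Step 1 [NS]: N:car3-GO,E:wait,S:car5-GO,W:wait | queues: N=1 E=1 S=0 W=4
Step 2 [NS]: N:car7-GO,E:wait,S:empty,W:wait | queues: N=0 E=1 S=0 W=4
Step 3 [EW]: N:wait,E:car6-GO,S:wait,W:car1-GO | queues: N=0 E=0 S=0 W=3
Step 4 [EW]: N:wait,E:empty,S:wait,W:car2-GO | queues: N=0 E=0 S=0 W=2
Step 5 [NS]: N:empty,E:wait,S:empty,W:wait | queues: N=0 E=0 S=0 W=2
Step 6 [NS]: N:empty,E:wait,S:empty,W:wait | queues: N=0 E=0 S=0 W=2
Step 7 [EW]: N:wait,E:empty,S:wait,W:car4-GO | queues: N=0 E=0 S=0 W=1
Step 8 [EW]: N:wait,E:empty,S:wait,W:car8-GO | queues: N=0 E=0 S=0 W=0
Car 7 crosses at step 2

2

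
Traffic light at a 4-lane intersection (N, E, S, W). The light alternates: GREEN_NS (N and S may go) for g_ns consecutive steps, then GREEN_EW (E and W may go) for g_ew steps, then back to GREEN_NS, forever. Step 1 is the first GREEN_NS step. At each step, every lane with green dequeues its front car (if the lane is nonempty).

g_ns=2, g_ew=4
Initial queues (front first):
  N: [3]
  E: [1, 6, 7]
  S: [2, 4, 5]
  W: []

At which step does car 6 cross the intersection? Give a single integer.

Step 1 [NS]: N:car3-GO,E:wait,S:car2-GO,W:wait | queues: N=0 E=3 S=2 W=0
Step 2 [NS]: N:empty,E:wait,S:car4-GO,W:wait | queues: N=0 E=3 S=1 W=0
Step 3 [EW]: N:wait,E:car1-GO,S:wait,W:empty | queues: N=0 E=2 S=1 W=0
Step 4 [EW]: N:wait,E:car6-GO,S:wait,W:empty | queues: N=0 E=1 S=1 W=0
Step 5 [EW]: N:wait,E:car7-GO,S:wait,W:empty | queues: N=0 E=0 S=1 W=0
Step 6 [EW]: N:wait,E:empty,S:wait,W:empty | queues: N=0 E=0 S=1 W=0
Step 7 [NS]: N:empty,E:wait,S:car5-GO,W:wait | queues: N=0 E=0 S=0 W=0
Car 6 crosses at step 4

4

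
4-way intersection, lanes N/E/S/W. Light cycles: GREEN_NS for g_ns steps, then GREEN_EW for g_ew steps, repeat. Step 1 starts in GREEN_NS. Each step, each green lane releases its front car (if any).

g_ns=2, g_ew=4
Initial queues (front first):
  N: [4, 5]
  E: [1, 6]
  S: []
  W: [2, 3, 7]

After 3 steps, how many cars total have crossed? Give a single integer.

Step 1 [NS]: N:car4-GO,E:wait,S:empty,W:wait | queues: N=1 E=2 S=0 W=3
Step 2 [NS]: N:car5-GO,E:wait,S:empty,W:wait | queues: N=0 E=2 S=0 W=3
Step 3 [EW]: N:wait,E:car1-GO,S:wait,W:car2-GO | queues: N=0 E=1 S=0 W=2
Cars crossed by step 3: 4

Answer: 4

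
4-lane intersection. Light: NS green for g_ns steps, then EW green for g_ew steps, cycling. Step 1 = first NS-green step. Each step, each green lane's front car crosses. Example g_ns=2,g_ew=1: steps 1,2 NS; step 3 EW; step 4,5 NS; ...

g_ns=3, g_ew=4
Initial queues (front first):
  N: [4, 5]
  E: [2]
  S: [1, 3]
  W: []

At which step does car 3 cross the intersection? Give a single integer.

Step 1 [NS]: N:car4-GO,E:wait,S:car1-GO,W:wait | queues: N=1 E=1 S=1 W=0
Step 2 [NS]: N:car5-GO,E:wait,S:car3-GO,W:wait | queues: N=0 E=1 S=0 W=0
Step 3 [NS]: N:empty,E:wait,S:empty,W:wait | queues: N=0 E=1 S=0 W=0
Step 4 [EW]: N:wait,E:car2-GO,S:wait,W:empty | queues: N=0 E=0 S=0 W=0
Car 3 crosses at step 2

2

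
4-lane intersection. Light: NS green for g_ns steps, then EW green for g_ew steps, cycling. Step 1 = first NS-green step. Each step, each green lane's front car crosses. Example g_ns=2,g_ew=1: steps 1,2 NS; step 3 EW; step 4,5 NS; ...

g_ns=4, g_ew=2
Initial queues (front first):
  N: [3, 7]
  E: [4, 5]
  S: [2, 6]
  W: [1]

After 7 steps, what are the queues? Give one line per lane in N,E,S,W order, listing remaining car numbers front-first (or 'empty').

Step 1 [NS]: N:car3-GO,E:wait,S:car2-GO,W:wait | queues: N=1 E=2 S=1 W=1
Step 2 [NS]: N:car7-GO,E:wait,S:car6-GO,W:wait | queues: N=0 E=2 S=0 W=1
Step 3 [NS]: N:empty,E:wait,S:empty,W:wait | queues: N=0 E=2 S=0 W=1
Step 4 [NS]: N:empty,E:wait,S:empty,W:wait | queues: N=0 E=2 S=0 W=1
Step 5 [EW]: N:wait,E:car4-GO,S:wait,W:car1-GO | queues: N=0 E=1 S=0 W=0
Step 6 [EW]: N:wait,E:car5-GO,S:wait,W:empty | queues: N=0 E=0 S=0 W=0

N: empty
E: empty
S: empty
W: empty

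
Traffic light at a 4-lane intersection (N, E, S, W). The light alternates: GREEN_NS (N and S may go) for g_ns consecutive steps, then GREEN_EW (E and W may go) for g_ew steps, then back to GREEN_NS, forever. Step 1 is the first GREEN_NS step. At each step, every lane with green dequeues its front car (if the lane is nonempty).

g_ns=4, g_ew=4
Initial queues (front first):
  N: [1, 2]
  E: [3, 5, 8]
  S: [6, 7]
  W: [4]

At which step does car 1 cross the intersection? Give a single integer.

Step 1 [NS]: N:car1-GO,E:wait,S:car6-GO,W:wait | queues: N=1 E=3 S=1 W=1
Step 2 [NS]: N:car2-GO,E:wait,S:car7-GO,W:wait | queues: N=0 E=3 S=0 W=1
Step 3 [NS]: N:empty,E:wait,S:empty,W:wait | queues: N=0 E=3 S=0 W=1
Step 4 [NS]: N:empty,E:wait,S:empty,W:wait | queues: N=0 E=3 S=0 W=1
Step 5 [EW]: N:wait,E:car3-GO,S:wait,W:car4-GO | queues: N=0 E=2 S=0 W=0
Step 6 [EW]: N:wait,E:car5-GO,S:wait,W:empty | queues: N=0 E=1 S=0 W=0
Step 7 [EW]: N:wait,E:car8-GO,S:wait,W:empty | queues: N=0 E=0 S=0 W=0
Car 1 crosses at step 1

1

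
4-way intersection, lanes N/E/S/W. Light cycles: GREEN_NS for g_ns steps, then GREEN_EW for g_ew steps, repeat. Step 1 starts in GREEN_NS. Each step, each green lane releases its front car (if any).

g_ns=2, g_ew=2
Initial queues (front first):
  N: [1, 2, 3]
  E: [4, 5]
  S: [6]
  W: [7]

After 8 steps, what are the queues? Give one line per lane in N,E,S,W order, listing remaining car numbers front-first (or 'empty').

Step 1 [NS]: N:car1-GO,E:wait,S:car6-GO,W:wait | queues: N=2 E=2 S=0 W=1
Step 2 [NS]: N:car2-GO,E:wait,S:empty,W:wait | queues: N=1 E=2 S=0 W=1
Step 3 [EW]: N:wait,E:car4-GO,S:wait,W:car7-GO | queues: N=1 E=1 S=0 W=0
Step 4 [EW]: N:wait,E:car5-GO,S:wait,W:empty | queues: N=1 E=0 S=0 W=0
Step 5 [NS]: N:car3-GO,E:wait,S:empty,W:wait | queues: N=0 E=0 S=0 W=0

N: empty
E: empty
S: empty
W: empty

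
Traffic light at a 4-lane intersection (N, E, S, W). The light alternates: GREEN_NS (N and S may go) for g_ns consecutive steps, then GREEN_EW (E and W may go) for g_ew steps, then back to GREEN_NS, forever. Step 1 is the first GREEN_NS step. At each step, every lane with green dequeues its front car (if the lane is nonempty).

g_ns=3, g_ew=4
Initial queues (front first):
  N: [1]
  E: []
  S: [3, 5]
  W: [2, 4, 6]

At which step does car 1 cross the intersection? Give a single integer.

Step 1 [NS]: N:car1-GO,E:wait,S:car3-GO,W:wait | queues: N=0 E=0 S=1 W=3
Step 2 [NS]: N:empty,E:wait,S:car5-GO,W:wait | queues: N=0 E=0 S=0 W=3
Step 3 [NS]: N:empty,E:wait,S:empty,W:wait | queues: N=0 E=0 S=0 W=3
Step 4 [EW]: N:wait,E:empty,S:wait,W:car2-GO | queues: N=0 E=0 S=0 W=2
Step 5 [EW]: N:wait,E:empty,S:wait,W:car4-GO | queues: N=0 E=0 S=0 W=1
Step 6 [EW]: N:wait,E:empty,S:wait,W:car6-GO | queues: N=0 E=0 S=0 W=0
Car 1 crosses at step 1

1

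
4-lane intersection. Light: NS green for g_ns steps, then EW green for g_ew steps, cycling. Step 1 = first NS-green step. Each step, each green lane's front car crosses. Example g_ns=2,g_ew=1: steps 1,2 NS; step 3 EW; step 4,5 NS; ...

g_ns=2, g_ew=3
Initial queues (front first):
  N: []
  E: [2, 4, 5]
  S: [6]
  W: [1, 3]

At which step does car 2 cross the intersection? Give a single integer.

Step 1 [NS]: N:empty,E:wait,S:car6-GO,W:wait | queues: N=0 E=3 S=0 W=2
Step 2 [NS]: N:empty,E:wait,S:empty,W:wait | queues: N=0 E=3 S=0 W=2
Step 3 [EW]: N:wait,E:car2-GO,S:wait,W:car1-GO | queues: N=0 E=2 S=0 W=1
Step 4 [EW]: N:wait,E:car4-GO,S:wait,W:car3-GO | queues: N=0 E=1 S=0 W=0
Step 5 [EW]: N:wait,E:car5-GO,S:wait,W:empty | queues: N=0 E=0 S=0 W=0
Car 2 crosses at step 3

3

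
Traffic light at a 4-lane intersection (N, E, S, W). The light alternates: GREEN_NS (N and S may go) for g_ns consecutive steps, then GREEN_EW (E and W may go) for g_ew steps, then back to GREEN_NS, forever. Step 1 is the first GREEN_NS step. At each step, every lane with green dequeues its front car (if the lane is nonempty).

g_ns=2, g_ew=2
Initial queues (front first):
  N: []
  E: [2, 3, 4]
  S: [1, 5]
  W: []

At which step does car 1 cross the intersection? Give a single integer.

Step 1 [NS]: N:empty,E:wait,S:car1-GO,W:wait | queues: N=0 E=3 S=1 W=0
Step 2 [NS]: N:empty,E:wait,S:car5-GO,W:wait | queues: N=0 E=3 S=0 W=0
Step 3 [EW]: N:wait,E:car2-GO,S:wait,W:empty | queues: N=0 E=2 S=0 W=0
Step 4 [EW]: N:wait,E:car3-GO,S:wait,W:empty | queues: N=0 E=1 S=0 W=0
Step 5 [NS]: N:empty,E:wait,S:empty,W:wait | queues: N=0 E=1 S=0 W=0
Step 6 [NS]: N:empty,E:wait,S:empty,W:wait | queues: N=0 E=1 S=0 W=0
Step 7 [EW]: N:wait,E:car4-GO,S:wait,W:empty | queues: N=0 E=0 S=0 W=0
Car 1 crosses at step 1

1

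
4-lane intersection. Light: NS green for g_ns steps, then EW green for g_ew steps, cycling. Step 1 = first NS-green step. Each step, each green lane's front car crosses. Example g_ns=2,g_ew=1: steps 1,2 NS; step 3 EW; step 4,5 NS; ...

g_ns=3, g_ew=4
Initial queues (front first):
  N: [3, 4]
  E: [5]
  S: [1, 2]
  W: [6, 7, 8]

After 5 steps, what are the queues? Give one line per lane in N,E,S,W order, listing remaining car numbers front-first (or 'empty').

Step 1 [NS]: N:car3-GO,E:wait,S:car1-GO,W:wait | queues: N=1 E=1 S=1 W=3
Step 2 [NS]: N:car4-GO,E:wait,S:car2-GO,W:wait | queues: N=0 E=1 S=0 W=3
Step 3 [NS]: N:empty,E:wait,S:empty,W:wait | queues: N=0 E=1 S=0 W=3
Step 4 [EW]: N:wait,E:car5-GO,S:wait,W:car6-GO | queues: N=0 E=0 S=0 W=2
Step 5 [EW]: N:wait,E:empty,S:wait,W:car7-GO | queues: N=0 E=0 S=0 W=1

N: empty
E: empty
S: empty
W: 8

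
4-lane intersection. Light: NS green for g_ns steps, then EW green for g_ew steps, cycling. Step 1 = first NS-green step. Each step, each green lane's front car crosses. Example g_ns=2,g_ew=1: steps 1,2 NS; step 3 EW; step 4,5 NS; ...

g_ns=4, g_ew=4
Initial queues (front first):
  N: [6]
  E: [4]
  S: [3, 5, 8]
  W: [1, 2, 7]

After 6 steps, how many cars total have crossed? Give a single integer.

Answer: 7

Derivation:
Step 1 [NS]: N:car6-GO,E:wait,S:car3-GO,W:wait | queues: N=0 E=1 S=2 W=3
Step 2 [NS]: N:empty,E:wait,S:car5-GO,W:wait | queues: N=0 E=1 S=1 W=3
Step 3 [NS]: N:empty,E:wait,S:car8-GO,W:wait | queues: N=0 E=1 S=0 W=3
Step 4 [NS]: N:empty,E:wait,S:empty,W:wait | queues: N=0 E=1 S=0 W=3
Step 5 [EW]: N:wait,E:car4-GO,S:wait,W:car1-GO | queues: N=0 E=0 S=0 W=2
Step 6 [EW]: N:wait,E:empty,S:wait,W:car2-GO | queues: N=0 E=0 S=0 W=1
Cars crossed by step 6: 7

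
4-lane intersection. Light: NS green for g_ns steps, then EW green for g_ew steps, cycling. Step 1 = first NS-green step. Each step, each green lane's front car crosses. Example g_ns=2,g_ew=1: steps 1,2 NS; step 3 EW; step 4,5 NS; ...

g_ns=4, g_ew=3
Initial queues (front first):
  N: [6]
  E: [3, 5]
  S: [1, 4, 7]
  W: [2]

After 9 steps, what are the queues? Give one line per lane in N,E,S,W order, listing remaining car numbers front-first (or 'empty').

Step 1 [NS]: N:car6-GO,E:wait,S:car1-GO,W:wait | queues: N=0 E=2 S=2 W=1
Step 2 [NS]: N:empty,E:wait,S:car4-GO,W:wait | queues: N=0 E=2 S=1 W=1
Step 3 [NS]: N:empty,E:wait,S:car7-GO,W:wait | queues: N=0 E=2 S=0 W=1
Step 4 [NS]: N:empty,E:wait,S:empty,W:wait | queues: N=0 E=2 S=0 W=1
Step 5 [EW]: N:wait,E:car3-GO,S:wait,W:car2-GO | queues: N=0 E=1 S=0 W=0
Step 6 [EW]: N:wait,E:car5-GO,S:wait,W:empty | queues: N=0 E=0 S=0 W=0

N: empty
E: empty
S: empty
W: empty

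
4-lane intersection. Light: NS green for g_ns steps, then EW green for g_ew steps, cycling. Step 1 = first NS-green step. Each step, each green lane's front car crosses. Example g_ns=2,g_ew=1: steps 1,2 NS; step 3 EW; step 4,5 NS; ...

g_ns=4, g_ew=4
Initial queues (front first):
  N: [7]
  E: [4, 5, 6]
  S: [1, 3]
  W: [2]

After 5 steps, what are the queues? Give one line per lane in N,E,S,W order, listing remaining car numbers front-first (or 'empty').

Step 1 [NS]: N:car7-GO,E:wait,S:car1-GO,W:wait | queues: N=0 E=3 S=1 W=1
Step 2 [NS]: N:empty,E:wait,S:car3-GO,W:wait | queues: N=0 E=3 S=0 W=1
Step 3 [NS]: N:empty,E:wait,S:empty,W:wait | queues: N=0 E=3 S=0 W=1
Step 4 [NS]: N:empty,E:wait,S:empty,W:wait | queues: N=0 E=3 S=0 W=1
Step 5 [EW]: N:wait,E:car4-GO,S:wait,W:car2-GO | queues: N=0 E=2 S=0 W=0

N: empty
E: 5 6
S: empty
W: empty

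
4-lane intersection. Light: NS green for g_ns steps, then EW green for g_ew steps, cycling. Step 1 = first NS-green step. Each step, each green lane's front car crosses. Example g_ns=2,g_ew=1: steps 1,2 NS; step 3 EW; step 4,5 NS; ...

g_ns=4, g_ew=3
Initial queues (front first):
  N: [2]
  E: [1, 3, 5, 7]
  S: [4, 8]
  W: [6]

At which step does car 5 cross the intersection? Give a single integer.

Step 1 [NS]: N:car2-GO,E:wait,S:car4-GO,W:wait | queues: N=0 E=4 S=1 W=1
Step 2 [NS]: N:empty,E:wait,S:car8-GO,W:wait | queues: N=0 E=4 S=0 W=1
Step 3 [NS]: N:empty,E:wait,S:empty,W:wait | queues: N=0 E=4 S=0 W=1
Step 4 [NS]: N:empty,E:wait,S:empty,W:wait | queues: N=0 E=4 S=0 W=1
Step 5 [EW]: N:wait,E:car1-GO,S:wait,W:car6-GO | queues: N=0 E=3 S=0 W=0
Step 6 [EW]: N:wait,E:car3-GO,S:wait,W:empty | queues: N=0 E=2 S=0 W=0
Step 7 [EW]: N:wait,E:car5-GO,S:wait,W:empty | queues: N=0 E=1 S=0 W=0
Step 8 [NS]: N:empty,E:wait,S:empty,W:wait | queues: N=0 E=1 S=0 W=0
Step 9 [NS]: N:empty,E:wait,S:empty,W:wait | queues: N=0 E=1 S=0 W=0
Step 10 [NS]: N:empty,E:wait,S:empty,W:wait | queues: N=0 E=1 S=0 W=0
Step 11 [NS]: N:empty,E:wait,S:empty,W:wait | queues: N=0 E=1 S=0 W=0
Step 12 [EW]: N:wait,E:car7-GO,S:wait,W:empty | queues: N=0 E=0 S=0 W=0
Car 5 crosses at step 7

7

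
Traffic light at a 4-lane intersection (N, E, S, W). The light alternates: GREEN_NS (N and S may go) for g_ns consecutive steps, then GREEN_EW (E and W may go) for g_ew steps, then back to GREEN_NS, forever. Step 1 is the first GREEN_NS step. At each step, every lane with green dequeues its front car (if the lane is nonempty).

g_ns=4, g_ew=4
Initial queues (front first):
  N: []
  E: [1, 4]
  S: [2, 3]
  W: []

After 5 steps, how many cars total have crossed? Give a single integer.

Answer: 3

Derivation:
Step 1 [NS]: N:empty,E:wait,S:car2-GO,W:wait | queues: N=0 E=2 S=1 W=0
Step 2 [NS]: N:empty,E:wait,S:car3-GO,W:wait | queues: N=0 E=2 S=0 W=0
Step 3 [NS]: N:empty,E:wait,S:empty,W:wait | queues: N=0 E=2 S=0 W=0
Step 4 [NS]: N:empty,E:wait,S:empty,W:wait | queues: N=0 E=2 S=0 W=0
Step 5 [EW]: N:wait,E:car1-GO,S:wait,W:empty | queues: N=0 E=1 S=0 W=0
Cars crossed by step 5: 3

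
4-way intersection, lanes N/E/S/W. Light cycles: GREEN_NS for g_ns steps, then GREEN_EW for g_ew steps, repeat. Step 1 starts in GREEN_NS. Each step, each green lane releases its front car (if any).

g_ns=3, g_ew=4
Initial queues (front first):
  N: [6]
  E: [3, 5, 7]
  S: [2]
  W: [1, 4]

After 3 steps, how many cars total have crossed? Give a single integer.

Step 1 [NS]: N:car6-GO,E:wait,S:car2-GO,W:wait | queues: N=0 E=3 S=0 W=2
Step 2 [NS]: N:empty,E:wait,S:empty,W:wait | queues: N=0 E=3 S=0 W=2
Step 3 [NS]: N:empty,E:wait,S:empty,W:wait | queues: N=0 E=3 S=0 W=2
Cars crossed by step 3: 2

Answer: 2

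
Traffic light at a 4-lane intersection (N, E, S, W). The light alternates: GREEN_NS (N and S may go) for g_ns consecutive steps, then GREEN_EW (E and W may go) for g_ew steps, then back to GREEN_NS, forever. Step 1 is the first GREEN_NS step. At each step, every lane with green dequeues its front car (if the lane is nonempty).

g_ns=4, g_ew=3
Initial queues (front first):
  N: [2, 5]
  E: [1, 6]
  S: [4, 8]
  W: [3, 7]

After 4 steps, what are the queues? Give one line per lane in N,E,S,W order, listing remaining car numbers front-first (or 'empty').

Step 1 [NS]: N:car2-GO,E:wait,S:car4-GO,W:wait | queues: N=1 E=2 S=1 W=2
Step 2 [NS]: N:car5-GO,E:wait,S:car8-GO,W:wait | queues: N=0 E=2 S=0 W=2
Step 3 [NS]: N:empty,E:wait,S:empty,W:wait | queues: N=0 E=2 S=0 W=2
Step 4 [NS]: N:empty,E:wait,S:empty,W:wait | queues: N=0 E=2 S=0 W=2

N: empty
E: 1 6
S: empty
W: 3 7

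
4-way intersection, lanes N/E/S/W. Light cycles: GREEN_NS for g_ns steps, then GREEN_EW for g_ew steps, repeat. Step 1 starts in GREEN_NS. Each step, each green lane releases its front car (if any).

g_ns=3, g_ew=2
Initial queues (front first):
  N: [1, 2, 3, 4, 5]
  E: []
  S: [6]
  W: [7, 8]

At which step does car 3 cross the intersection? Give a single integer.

Step 1 [NS]: N:car1-GO,E:wait,S:car6-GO,W:wait | queues: N=4 E=0 S=0 W=2
Step 2 [NS]: N:car2-GO,E:wait,S:empty,W:wait | queues: N=3 E=0 S=0 W=2
Step 3 [NS]: N:car3-GO,E:wait,S:empty,W:wait | queues: N=2 E=0 S=0 W=2
Step 4 [EW]: N:wait,E:empty,S:wait,W:car7-GO | queues: N=2 E=0 S=0 W=1
Step 5 [EW]: N:wait,E:empty,S:wait,W:car8-GO | queues: N=2 E=0 S=0 W=0
Step 6 [NS]: N:car4-GO,E:wait,S:empty,W:wait | queues: N=1 E=0 S=0 W=0
Step 7 [NS]: N:car5-GO,E:wait,S:empty,W:wait | queues: N=0 E=0 S=0 W=0
Car 3 crosses at step 3

3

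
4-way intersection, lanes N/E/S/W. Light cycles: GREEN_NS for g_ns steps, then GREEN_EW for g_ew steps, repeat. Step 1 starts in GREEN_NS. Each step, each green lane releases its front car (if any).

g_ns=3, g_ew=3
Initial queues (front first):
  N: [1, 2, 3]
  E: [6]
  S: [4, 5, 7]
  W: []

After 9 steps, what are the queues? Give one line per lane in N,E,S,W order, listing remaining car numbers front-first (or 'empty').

Step 1 [NS]: N:car1-GO,E:wait,S:car4-GO,W:wait | queues: N=2 E=1 S=2 W=0
Step 2 [NS]: N:car2-GO,E:wait,S:car5-GO,W:wait | queues: N=1 E=1 S=1 W=0
Step 3 [NS]: N:car3-GO,E:wait,S:car7-GO,W:wait | queues: N=0 E=1 S=0 W=0
Step 4 [EW]: N:wait,E:car6-GO,S:wait,W:empty | queues: N=0 E=0 S=0 W=0

N: empty
E: empty
S: empty
W: empty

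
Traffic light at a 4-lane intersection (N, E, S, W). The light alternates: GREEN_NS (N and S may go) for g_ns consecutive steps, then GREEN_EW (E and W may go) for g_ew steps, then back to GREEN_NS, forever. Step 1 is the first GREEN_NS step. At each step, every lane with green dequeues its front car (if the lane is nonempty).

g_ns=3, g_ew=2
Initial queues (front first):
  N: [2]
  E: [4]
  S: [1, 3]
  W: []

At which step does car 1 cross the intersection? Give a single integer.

Step 1 [NS]: N:car2-GO,E:wait,S:car1-GO,W:wait | queues: N=0 E=1 S=1 W=0
Step 2 [NS]: N:empty,E:wait,S:car3-GO,W:wait | queues: N=0 E=1 S=0 W=0
Step 3 [NS]: N:empty,E:wait,S:empty,W:wait | queues: N=0 E=1 S=0 W=0
Step 4 [EW]: N:wait,E:car4-GO,S:wait,W:empty | queues: N=0 E=0 S=0 W=0
Car 1 crosses at step 1

1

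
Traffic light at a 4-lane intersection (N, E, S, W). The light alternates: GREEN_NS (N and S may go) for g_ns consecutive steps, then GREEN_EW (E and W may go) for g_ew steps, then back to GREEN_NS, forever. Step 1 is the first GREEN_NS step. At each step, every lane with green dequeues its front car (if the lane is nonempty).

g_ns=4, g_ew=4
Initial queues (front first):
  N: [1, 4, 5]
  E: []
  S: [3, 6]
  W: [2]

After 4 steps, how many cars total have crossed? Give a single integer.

Step 1 [NS]: N:car1-GO,E:wait,S:car3-GO,W:wait | queues: N=2 E=0 S=1 W=1
Step 2 [NS]: N:car4-GO,E:wait,S:car6-GO,W:wait | queues: N=1 E=0 S=0 W=1
Step 3 [NS]: N:car5-GO,E:wait,S:empty,W:wait | queues: N=0 E=0 S=0 W=1
Step 4 [NS]: N:empty,E:wait,S:empty,W:wait | queues: N=0 E=0 S=0 W=1
Cars crossed by step 4: 5

Answer: 5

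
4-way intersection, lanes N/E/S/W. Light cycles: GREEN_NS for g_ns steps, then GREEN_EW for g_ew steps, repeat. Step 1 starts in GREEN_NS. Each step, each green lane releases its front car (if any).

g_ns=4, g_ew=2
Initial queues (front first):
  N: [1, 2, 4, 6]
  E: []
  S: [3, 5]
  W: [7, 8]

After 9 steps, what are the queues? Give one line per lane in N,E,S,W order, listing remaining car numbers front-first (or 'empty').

Step 1 [NS]: N:car1-GO,E:wait,S:car3-GO,W:wait | queues: N=3 E=0 S=1 W=2
Step 2 [NS]: N:car2-GO,E:wait,S:car5-GO,W:wait | queues: N=2 E=0 S=0 W=2
Step 3 [NS]: N:car4-GO,E:wait,S:empty,W:wait | queues: N=1 E=0 S=0 W=2
Step 4 [NS]: N:car6-GO,E:wait,S:empty,W:wait | queues: N=0 E=0 S=0 W=2
Step 5 [EW]: N:wait,E:empty,S:wait,W:car7-GO | queues: N=0 E=0 S=0 W=1
Step 6 [EW]: N:wait,E:empty,S:wait,W:car8-GO | queues: N=0 E=0 S=0 W=0

N: empty
E: empty
S: empty
W: empty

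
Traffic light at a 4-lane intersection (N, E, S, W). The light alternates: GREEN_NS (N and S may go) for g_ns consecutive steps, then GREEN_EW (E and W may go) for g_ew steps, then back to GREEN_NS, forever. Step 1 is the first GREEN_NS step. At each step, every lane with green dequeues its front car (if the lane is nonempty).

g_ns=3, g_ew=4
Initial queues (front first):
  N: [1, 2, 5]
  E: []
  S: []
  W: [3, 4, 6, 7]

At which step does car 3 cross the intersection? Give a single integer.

Step 1 [NS]: N:car1-GO,E:wait,S:empty,W:wait | queues: N=2 E=0 S=0 W=4
Step 2 [NS]: N:car2-GO,E:wait,S:empty,W:wait | queues: N=1 E=0 S=0 W=4
Step 3 [NS]: N:car5-GO,E:wait,S:empty,W:wait | queues: N=0 E=0 S=0 W=4
Step 4 [EW]: N:wait,E:empty,S:wait,W:car3-GO | queues: N=0 E=0 S=0 W=3
Step 5 [EW]: N:wait,E:empty,S:wait,W:car4-GO | queues: N=0 E=0 S=0 W=2
Step 6 [EW]: N:wait,E:empty,S:wait,W:car6-GO | queues: N=0 E=0 S=0 W=1
Step 7 [EW]: N:wait,E:empty,S:wait,W:car7-GO | queues: N=0 E=0 S=0 W=0
Car 3 crosses at step 4

4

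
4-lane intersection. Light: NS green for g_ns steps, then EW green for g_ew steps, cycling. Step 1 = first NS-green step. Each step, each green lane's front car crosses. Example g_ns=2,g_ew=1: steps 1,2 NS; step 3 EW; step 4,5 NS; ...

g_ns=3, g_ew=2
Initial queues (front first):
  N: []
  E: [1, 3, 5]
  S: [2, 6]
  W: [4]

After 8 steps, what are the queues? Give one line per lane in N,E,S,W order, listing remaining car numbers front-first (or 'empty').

Step 1 [NS]: N:empty,E:wait,S:car2-GO,W:wait | queues: N=0 E=3 S=1 W=1
Step 2 [NS]: N:empty,E:wait,S:car6-GO,W:wait | queues: N=0 E=3 S=0 W=1
Step 3 [NS]: N:empty,E:wait,S:empty,W:wait | queues: N=0 E=3 S=0 W=1
Step 4 [EW]: N:wait,E:car1-GO,S:wait,W:car4-GO | queues: N=0 E=2 S=0 W=0
Step 5 [EW]: N:wait,E:car3-GO,S:wait,W:empty | queues: N=0 E=1 S=0 W=0
Step 6 [NS]: N:empty,E:wait,S:empty,W:wait | queues: N=0 E=1 S=0 W=0
Step 7 [NS]: N:empty,E:wait,S:empty,W:wait | queues: N=0 E=1 S=0 W=0
Step 8 [NS]: N:empty,E:wait,S:empty,W:wait | queues: N=0 E=1 S=0 W=0

N: empty
E: 5
S: empty
W: empty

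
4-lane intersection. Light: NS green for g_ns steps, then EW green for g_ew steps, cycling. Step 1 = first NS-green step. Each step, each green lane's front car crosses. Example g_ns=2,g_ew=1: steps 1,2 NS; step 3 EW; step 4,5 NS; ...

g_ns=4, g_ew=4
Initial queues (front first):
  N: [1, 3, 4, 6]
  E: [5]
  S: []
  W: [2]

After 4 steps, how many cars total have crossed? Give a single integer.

Step 1 [NS]: N:car1-GO,E:wait,S:empty,W:wait | queues: N=3 E=1 S=0 W=1
Step 2 [NS]: N:car3-GO,E:wait,S:empty,W:wait | queues: N=2 E=1 S=0 W=1
Step 3 [NS]: N:car4-GO,E:wait,S:empty,W:wait | queues: N=1 E=1 S=0 W=1
Step 4 [NS]: N:car6-GO,E:wait,S:empty,W:wait | queues: N=0 E=1 S=0 W=1
Cars crossed by step 4: 4

Answer: 4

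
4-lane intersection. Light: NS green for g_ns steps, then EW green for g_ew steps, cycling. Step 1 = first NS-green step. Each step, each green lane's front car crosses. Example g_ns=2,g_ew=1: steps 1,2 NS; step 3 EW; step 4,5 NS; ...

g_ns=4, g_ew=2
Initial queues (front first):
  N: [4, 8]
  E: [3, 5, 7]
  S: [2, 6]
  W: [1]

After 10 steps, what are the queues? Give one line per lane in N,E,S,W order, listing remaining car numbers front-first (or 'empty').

Step 1 [NS]: N:car4-GO,E:wait,S:car2-GO,W:wait | queues: N=1 E=3 S=1 W=1
Step 2 [NS]: N:car8-GO,E:wait,S:car6-GO,W:wait | queues: N=0 E=3 S=0 W=1
Step 3 [NS]: N:empty,E:wait,S:empty,W:wait | queues: N=0 E=3 S=0 W=1
Step 4 [NS]: N:empty,E:wait,S:empty,W:wait | queues: N=0 E=3 S=0 W=1
Step 5 [EW]: N:wait,E:car3-GO,S:wait,W:car1-GO | queues: N=0 E=2 S=0 W=0
Step 6 [EW]: N:wait,E:car5-GO,S:wait,W:empty | queues: N=0 E=1 S=0 W=0
Step 7 [NS]: N:empty,E:wait,S:empty,W:wait | queues: N=0 E=1 S=0 W=0
Step 8 [NS]: N:empty,E:wait,S:empty,W:wait | queues: N=0 E=1 S=0 W=0
Step 9 [NS]: N:empty,E:wait,S:empty,W:wait | queues: N=0 E=1 S=0 W=0
Step 10 [NS]: N:empty,E:wait,S:empty,W:wait | queues: N=0 E=1 S=0 W=0

N: empty
E: 7
S: empty
W: empty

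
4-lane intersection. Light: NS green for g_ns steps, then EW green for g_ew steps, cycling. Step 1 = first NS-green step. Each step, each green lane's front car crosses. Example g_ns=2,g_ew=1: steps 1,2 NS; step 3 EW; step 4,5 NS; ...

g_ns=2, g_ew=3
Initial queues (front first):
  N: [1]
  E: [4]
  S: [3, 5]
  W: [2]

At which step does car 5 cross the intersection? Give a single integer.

Step 1 [NS]: N:car1-GO,E:wait,S:car3-GO,W:wait | queues: N=0 E=1 S=1 W=1
Step 2 [NS]: N:empty,E:wait,S:car5-GO,W:wait | queues: N=0 E=1 S=0 W=1
Step 3 [EW]: N:wait,E:car4-GO,S:wait,W:car2-GO | queues: N=0 E=0 S=0 W=0
Car 5 crosses at step 2

2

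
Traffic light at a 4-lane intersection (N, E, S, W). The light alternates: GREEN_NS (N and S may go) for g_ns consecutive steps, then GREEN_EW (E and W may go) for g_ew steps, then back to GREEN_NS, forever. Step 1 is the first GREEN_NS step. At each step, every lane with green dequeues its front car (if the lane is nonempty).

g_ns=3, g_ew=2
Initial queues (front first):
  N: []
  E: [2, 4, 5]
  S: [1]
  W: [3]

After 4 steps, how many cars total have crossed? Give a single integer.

Step 1 [NS]: N:empty,E:wait,S:car1-GO,W:wait | queues: N=0 E=3 S=0 W=1
Step 2 [NS]: N:empty,E:wait,S:empty,W:wait | queues: N=0 E=3 S=0 W=1
Step 3 [NS]: N:empty,E:wait,S:empty,W:wait | queues: N=0 E=3 S=0 W=1
Step 4 [EW]: N:wait,E:car2-GO,S:wait,W:car3-GO | queues: N=0 E=2 S=0 W=0
Cars crossed by step 4: 3

Answer: 3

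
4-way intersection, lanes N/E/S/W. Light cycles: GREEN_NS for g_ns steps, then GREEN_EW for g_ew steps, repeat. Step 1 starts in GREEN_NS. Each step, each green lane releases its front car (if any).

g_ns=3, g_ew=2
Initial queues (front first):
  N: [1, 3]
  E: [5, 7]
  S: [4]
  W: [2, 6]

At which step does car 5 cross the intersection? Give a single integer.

Step 1 [NS]: N:car1-GO,E:wait,S:car4-GO,W:wait | queues: N=1 E=2 S=0 W=2
Step 2 [NS]: N:car3-GO,E:wait,S:empty,W:wait | queues: N=0 E=2 S=0 W=2
Step 3 [NS]: N:empty,E:wait,S:empty,W:wait | queues: N=0 E=2 S=0 W=2
Step 4 [EW]: N:wait,E:car5-GO,S:wait,W:car2-GO | queues: N=0 E=1 S=0 W=1
Step 5 [EW]: N:wait,E:car7-GO,S:wait,W:car6-GO | queues: N=0 E=0 S=0 W=0
Car 5 crosses at step 4

4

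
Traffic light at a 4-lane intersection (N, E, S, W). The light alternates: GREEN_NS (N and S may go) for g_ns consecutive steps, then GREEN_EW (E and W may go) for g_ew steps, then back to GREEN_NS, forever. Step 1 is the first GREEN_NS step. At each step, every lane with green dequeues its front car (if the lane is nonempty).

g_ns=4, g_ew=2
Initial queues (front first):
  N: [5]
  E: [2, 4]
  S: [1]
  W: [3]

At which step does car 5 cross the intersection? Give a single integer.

Step 1 [NS]: N:car5-GO,E:wait,S:car1-GO,W:wait | queues: N=0 E=2 S=0 W=1
Step 2 [NS]: N:empty,E:wait,S:empty,W:wait | queues: N=0 E=2 S=0 W=1
Step 3 [NS]: N:empty,E:wait,S:empty,W:wait | queues: N=0 E=2 S=0 W=1
Step 4 [NS]: N:empty,E:wait,S:empty,W:wait | queues: N=0 E=2 S=0 W=1
Step 5 [EW]: N:wait,E:car2-GO,S:wait,W:car3-GO | queues: N=0 E=1 S=0 W=0
Step 6 [EW]: N:wait,E:car4-GO,S:wait,W:empty | queues: N=0 E=0 S=0 W=0
Car 5 crosses at step 1

1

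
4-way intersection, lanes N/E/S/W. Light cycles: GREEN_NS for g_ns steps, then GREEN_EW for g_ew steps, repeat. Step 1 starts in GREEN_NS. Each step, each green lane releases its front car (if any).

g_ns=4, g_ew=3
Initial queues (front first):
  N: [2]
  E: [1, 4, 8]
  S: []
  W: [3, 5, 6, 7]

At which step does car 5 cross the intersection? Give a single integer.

Step 1 [NS]: N:car2-GO,E:wait,S:empty,W:wait | queues: N=0 E=3 S=0 W=4
Step 2 [NS]: N:empty,E:wait,S:empty,W:wait | queues: N=0 E=3 S=0 W=4
Step 3 [NS]: N:empty,E:wait,S:empty,W:wait | queues: N=0 E=3 S=0 W=4
Step 4 [NS]: N:empty,E:wait,S:empty,W:wait | queues: N=0 E=3 S=0 W=4
Step 5 [EW]: N:wait,E:car1-GO,S:wait,W:car3-GO | queues: N=0 E=2 S=0 W=3
Step 6 [EW]: N:wait,E:car4-GO,S:wait,W:car5-GO | queues: N=0 E=1 S=0 W=2
Step 7 [EW]: N:wait,E:car8-GO,S:wait,W:car6-GO | queues: N=0 E=0 S=0 W=1
Step 8 [NS]: N:empty,E:wait,S:empty,W:wait | queues: N=0 E=0 S=0 W=1
Step 9 [NS]: N:empty,E:wait,S:empty,W:wait | queues: N=0 E=0 S=0 W=1
Step 10 [NS]: N:empty,E:wait,S:empty,W:wait | queues: N=0 E=0 S=0 W=1
Step 11 [NS]: N:empty,E:wait,S:empty,W:wait | queues: N=0 E=0 S=0 W=1
Step 12 [EW]: N:wait,E:empty,S:wait,W:car7-GO | queues: N=0 E=0 S=0 W=0
Car 5 crosses at step 6

6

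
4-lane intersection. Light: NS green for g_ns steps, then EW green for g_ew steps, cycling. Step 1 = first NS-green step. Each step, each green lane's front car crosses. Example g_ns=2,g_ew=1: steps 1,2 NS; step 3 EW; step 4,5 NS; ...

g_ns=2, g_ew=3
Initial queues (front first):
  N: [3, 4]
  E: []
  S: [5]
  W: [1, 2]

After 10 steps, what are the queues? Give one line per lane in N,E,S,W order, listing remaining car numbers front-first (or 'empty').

Step 1 [NS]: N:car3-GO,E:wait,S:car5-GO,W:wait | queues: N=1 E=0 S=0 W=2
Step 2 [NS]: N:car4-GO,E:wait,S:empty,W:wait | queues: N=0 E=0 S=0 W=2
Step 3 [EW]: N:wait,E:empty,S:wait,W:car1-GO | queues: N=0 E=0 S=0 W=1
Step 4 [EW]: N:wait,E:empty,S:wait,W:car2-GO | queues: N=0 E=0 S=0 W=0

N: empty
E: empty
S: empty
W: empty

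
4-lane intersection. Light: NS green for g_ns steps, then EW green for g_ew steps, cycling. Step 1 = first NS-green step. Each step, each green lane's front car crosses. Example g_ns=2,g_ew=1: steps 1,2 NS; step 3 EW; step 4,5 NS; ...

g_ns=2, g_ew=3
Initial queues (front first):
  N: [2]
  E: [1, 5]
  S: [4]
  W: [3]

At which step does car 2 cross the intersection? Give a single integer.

Step 1 [NS]: N:car2-GO,E:wait,S:car4-GO,W:wait | queues: N=0 E=2 S=0 W=1
Step 2 [NS]: N:empty,E:wait,S:empty,W:wait | queues: N=0 E=2 S=0 W=1
Step 3 [EW]: N:wait,E:car1-GO,S:wait,W:car3-GO | queues: N=0 E=1 S=0 W=0
Step 4 [EW]: N:wait,E:car5-GO,S:wait,W:empty | queues: N=0 E=0 S=0 W=0
Car 2 crosses at step 1

1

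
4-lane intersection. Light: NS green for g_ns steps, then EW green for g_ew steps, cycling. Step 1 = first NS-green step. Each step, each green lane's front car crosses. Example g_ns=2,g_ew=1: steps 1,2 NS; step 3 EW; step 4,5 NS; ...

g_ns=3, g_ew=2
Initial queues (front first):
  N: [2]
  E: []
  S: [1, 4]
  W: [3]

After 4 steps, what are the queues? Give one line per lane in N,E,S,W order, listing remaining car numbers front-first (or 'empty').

Step 1 [NS]: N:car2-GO,E:wait,S:car1-GO,W:wait | queues: N=0 E=0 S=1 W=1
Step 2 [NS]: N:empty,E:wait,S:car4-GO,W:wait | queues: N=0 E=0 S=0 W=1
Step 3 [NS]: N:empty,E:wait,S:empty,W:wait | queues: N=0 E=0 S=0 W=1
Step 4 [EW]: N:wait,E:empty,S:wait,W:car3-GO | queues: N=0 E=0 S=0 W=0

N: empty
E: empty
S: empty
W: empty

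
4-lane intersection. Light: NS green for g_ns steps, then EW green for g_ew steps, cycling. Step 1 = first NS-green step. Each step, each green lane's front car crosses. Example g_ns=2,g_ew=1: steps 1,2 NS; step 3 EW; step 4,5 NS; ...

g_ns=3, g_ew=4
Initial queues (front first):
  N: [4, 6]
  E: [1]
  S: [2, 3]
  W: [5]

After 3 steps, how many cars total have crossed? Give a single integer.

Step 1 [NS]: N:car4-GO,E:wait,S:car2-GO,W:wait | queues: N=1 E=1 S=1 W=1
Step 2 [NS]: N:car6-GO,E:wait,S:car3-GO,W:wait | queues: N=0 E=1 S=0 W=1
Step 3 [NS]: N:empty,E:wait,S:empty,W:wait | queues: N=0 E=1 S=0 W=1
Cars crossed by step 3: 4

Answer: 4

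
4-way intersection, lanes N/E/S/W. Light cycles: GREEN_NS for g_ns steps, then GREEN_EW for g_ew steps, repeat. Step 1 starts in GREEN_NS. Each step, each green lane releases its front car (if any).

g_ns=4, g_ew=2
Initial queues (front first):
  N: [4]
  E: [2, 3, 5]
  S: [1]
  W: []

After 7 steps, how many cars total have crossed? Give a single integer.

Step 1 [NS]: N:car4-GO,E:wait,S:car1-GO,W:wait | queues: N=0 E=3 S=0 W=0
Step 2 [NS]: N:empty,E:wait,S:empty,W:wait | queues: N=0 E=3 S=0 W=0
Step 3 [NS]: N:empty,E:wait,S:empty,W:wait | queues: N=0 E=3 S=0 W=0
Step 4 [NS]: N:empty,E:wait,S:empty,W:wait | queues: N=0 E=3 S=0 W=0
Step 5 [EW]: N:wait,E:car2-GO,S:wait,W:empty | queues: N=0 E=2 S=0 W=0
Step 6 [EW]: N:wait,E:car3-GO,S:wait,W:empty | queues: N=0 E=1 S=0 W=0
Step 7 [NS]: N:empty,E:wait,S:empty,W:wait | queues: N=0 E=1 S=0 W=0
Cars crossed by step 7: 4

Answer: 4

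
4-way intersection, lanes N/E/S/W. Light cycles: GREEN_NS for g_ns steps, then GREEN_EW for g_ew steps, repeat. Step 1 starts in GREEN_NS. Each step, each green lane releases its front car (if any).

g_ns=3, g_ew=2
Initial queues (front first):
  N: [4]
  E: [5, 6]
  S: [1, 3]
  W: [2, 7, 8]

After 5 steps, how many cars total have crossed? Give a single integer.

Step 1 [NS]: N:car4-GO,E:wait,S:car1-GO,W:wait | queues: N=0 E=2 S=1 W=3
Step 2 [NS]: N:empty,E:wait,S:car3-GO,W:wait | queues: N=0 E=2 S=0 W=3
Step 3 [NS]: N:empty,E:wait,S:empty,W:wait | queues: N=0 E=2 S=0 W=3
Step 4 [EW]: N:wait,E:car5-GO,S:wait,W:car2-GO | queues: N=0 E=1 S=0 W=2
Step 5 [EW]: N:wait,E:car6-GO,S:wait,W:car7-GO | queues: N=0 E=0 S=0 W=1
Cars crossed by step 5: 7

Answer: 7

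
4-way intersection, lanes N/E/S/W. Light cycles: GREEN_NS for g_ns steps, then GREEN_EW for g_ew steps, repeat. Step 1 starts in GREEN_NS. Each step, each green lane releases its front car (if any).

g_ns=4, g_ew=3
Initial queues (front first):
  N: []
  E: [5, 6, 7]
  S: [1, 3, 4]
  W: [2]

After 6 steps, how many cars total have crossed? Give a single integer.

Step 1 [NS]: N:empty,E:wait,S:car1-GO,W:wait | queues: N=0 E=3 S=2 W=1
Step 2 [NS]: N:empty,E:wait,S:car3-GO,W:wait | queues: N=0 E=3 S=1 W=1
Step 3 [NS]: N:empty,E:wait,S:car4-GO,W:wait | queues: N=0 E=3 S=0 W=1
Step 4 [NS]: N:empty,E:wait,S:empty,W:wait | queues: N=0 E=3 S=0 W=1
Step 5 [EW]: N:wait,E:car5-GO,S:wait,W:car2-GO | queues: N=0 E=2 S=0 W=0
Step 6 [EW]: N:wait,E:car6-GO,S:wait,W:empty | queues: N=0 E=1 S=0 W=0
Cars crossed by step 6: 6

Answer: 6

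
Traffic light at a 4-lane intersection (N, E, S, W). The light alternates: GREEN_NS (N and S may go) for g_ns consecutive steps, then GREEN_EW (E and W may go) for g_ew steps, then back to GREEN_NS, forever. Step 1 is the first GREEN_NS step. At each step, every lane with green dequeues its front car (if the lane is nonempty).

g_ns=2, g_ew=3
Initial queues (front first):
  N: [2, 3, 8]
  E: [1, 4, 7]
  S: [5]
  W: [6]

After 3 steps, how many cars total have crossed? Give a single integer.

Step 1 [NS]: N:car2-GO,E:wait,S:car5-GO,W:wait | queues: N=2 E=3 S=0 W=1
Step 2 [NS]: N:car3-GO,E:wait,S:empty,W:wait | queues: N=1 E=3 S=0 W=1
Step 3 [EW]: N:wait,E:car1-GO,S:wait,W:car6-GO | queues: N=1 E=2 S=0 W=0
Cars crossed by step 3: 5

Answer: 5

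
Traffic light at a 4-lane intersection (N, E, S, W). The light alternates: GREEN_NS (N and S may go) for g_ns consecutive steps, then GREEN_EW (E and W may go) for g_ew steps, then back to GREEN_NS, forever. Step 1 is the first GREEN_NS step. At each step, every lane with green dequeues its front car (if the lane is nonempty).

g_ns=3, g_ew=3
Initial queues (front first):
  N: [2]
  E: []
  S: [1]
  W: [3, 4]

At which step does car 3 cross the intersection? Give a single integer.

Step 1 [NS]: N:car2-GO,E:wait,S:car1-GO,W:wait | queues: N=0 E=0 S=0 W=2
Step 2 [NS]: N:empty,E:wait,S:empty,W:wait | queues: N=0 E=0 S=0 W=2
Step 3 [NS]: N:empty,E:wait,S:empty,W:wait | queues: N=0 E=0 S=0 W=2
Step 4 [EW]: N:wait,E:empty,S:wait,W:car3-GO | queues: N=0 E=0 S=0 W=1
Step 5 [EW]: N:wait,E:empty,S:wait,W:car4-GO | queues: N=0 E=0 S=0 W=0
Car 3 crosses at step 4

4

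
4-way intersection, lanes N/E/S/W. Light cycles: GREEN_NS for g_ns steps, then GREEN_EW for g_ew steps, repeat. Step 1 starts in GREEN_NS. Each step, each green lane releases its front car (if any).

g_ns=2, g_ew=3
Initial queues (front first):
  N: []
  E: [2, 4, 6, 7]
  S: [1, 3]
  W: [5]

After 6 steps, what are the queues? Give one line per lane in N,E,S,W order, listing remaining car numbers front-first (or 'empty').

Step 1 [NS]: N:empty,E:wait,S:car1-GO,W:wait | queues: N=0 E=4 S=1 W=1
Step 2 [NS]: N:empty,E:wait,S:car3-GO,W:wait | queues: N=0 E=4 S=0 W=1
Step 3 [EW]: N:wait,E:car2-GO,S:wait,W:car5-GO | queues: N=0 E=3 S=0 W=0
Step 4 [EW]: N:wait,E:car4-GO,S:wait,W:empty | queues: N=0 E=2 S=0 W=0
Step 5 [EW]: N:wait,E:car6-GO,S:wait,W:empty | queues: N=0 E=1 S=0 W=0
Step 6 [NS]: N:empty,E:wait,S:empty,W:wait | queues: N=0 E=1 S=0 W=0

N: empty
E: 7
S: empty
W: empty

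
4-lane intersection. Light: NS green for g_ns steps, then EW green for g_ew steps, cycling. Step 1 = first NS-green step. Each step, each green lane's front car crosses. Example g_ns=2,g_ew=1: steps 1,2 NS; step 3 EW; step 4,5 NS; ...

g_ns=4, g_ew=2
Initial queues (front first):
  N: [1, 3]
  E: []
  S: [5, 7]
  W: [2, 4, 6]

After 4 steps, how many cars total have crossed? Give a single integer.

Answer: 4

Derivation:
Step 1 [NS]: N:car1-GO,E:wait,S:car5-GO,W:wait | queues: N=1 E=0 S=1 W=3
Step 2 [NS]: N:car3-GO,E:wait,S:car7-GO,W:wait | queues: N=0 E=0 S=0 W=3
Step 3 [NS]: N:empty,E:wait,S:empty,W:wait | queues: N=0 E=0 S=0 W=3
Step 4 [NS]: N:empty,E:wait,S:empty,W:wait | queues: N=0 E=0 S=0 W=3
Cars crossed by step 4: 4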